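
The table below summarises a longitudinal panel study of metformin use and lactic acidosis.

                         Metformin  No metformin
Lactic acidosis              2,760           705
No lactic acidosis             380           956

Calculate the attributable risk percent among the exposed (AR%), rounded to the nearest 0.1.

Reading the table with exposure as columns: a = 2760 (Metformin, case), b = 380 (Metformin, non-case), c = 705 (No metformin, case), d = 956.
Risk in exposed = 2760/3140 = 0.87898; risk in unexposed = 705/1661 = 0.42444.
RR = 0.87898/0.42444 = 2.07090
AR% = (RR − 1)/RR × 100 = (2.07090 − 1)/2.07090 × 100 = 51.7119%

51.7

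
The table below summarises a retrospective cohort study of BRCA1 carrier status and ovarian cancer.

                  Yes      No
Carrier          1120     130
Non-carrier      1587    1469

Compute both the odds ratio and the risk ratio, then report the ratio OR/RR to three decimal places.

4.622

Cells: a = 1120, b = 130, c = 1587, d = 1469.
OR = (1120·1469)/(130·1587) = 1645280/206310 = 7.97480
Risk in exposed = 1120/1250 = 0.89600; risk in unexposed = 1587/3056 = 0.51931; RR = 1.72538
OR/RR = 7.97480 / 1.72538 = 4.62205
The outcome is not rare, so the OR lies further from 1 than the RR.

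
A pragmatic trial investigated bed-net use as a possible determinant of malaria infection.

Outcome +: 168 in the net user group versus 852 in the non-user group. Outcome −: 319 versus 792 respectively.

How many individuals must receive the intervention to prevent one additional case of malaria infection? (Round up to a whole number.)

Risk in treated group = 168/487 = 0.34497; risk in control = 852/1644 = 0.51825.
Absolute risk reduction = 0.51825 − 0.34497 = 0.17328
NNT = 1 / ARR = 1 / 0.17328 = 5.771 → round up → 6

6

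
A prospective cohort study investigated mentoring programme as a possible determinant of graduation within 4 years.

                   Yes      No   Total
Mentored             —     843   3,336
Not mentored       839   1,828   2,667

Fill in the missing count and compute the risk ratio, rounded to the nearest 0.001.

2.376

The missing cell is in the exposed row: 3336 − 843 = 2493.
So a = 2493, b = 843, c = 839, d = 1828.
RR = [a/(a+b)] / [c/(c+d)] = (2493/3336) / (839/2667) = 0.74730/0.31459 = 2.37551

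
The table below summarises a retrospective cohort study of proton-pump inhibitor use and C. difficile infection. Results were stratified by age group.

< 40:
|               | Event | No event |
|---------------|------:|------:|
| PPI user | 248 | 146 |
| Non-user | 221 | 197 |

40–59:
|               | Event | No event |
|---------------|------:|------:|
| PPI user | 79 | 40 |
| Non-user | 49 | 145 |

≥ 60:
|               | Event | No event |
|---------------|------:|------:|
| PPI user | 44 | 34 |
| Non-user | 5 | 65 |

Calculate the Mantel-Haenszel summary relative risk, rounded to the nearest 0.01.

1.54

RR_MH = Σ(aᵢ·n₀ᵢ/nᵢ) / Σ(cᵢ·n₁ᵢ/nᵢ), with n₁ᵢ = aᵢ+bᵢ (exposed), n₀ᵢ = cᵢ+dᵢ (unexposed), nᵢ = n₁ᵢ+n₀ᵢ.
Stratum 1 (< 40): n₁ = 394, n₀ = 418, n = 812; a·n₀/n = 248·418/812 = 127.6650; c·n₁/n = 221·394/812 = 107.2340
Stratum 2 (40–59): n₁ = 119, n₀ = 194, n = 313; a·n₀/n = 79·194/313 = 48.9649; c·n₁/n = 49·119/313 = 18.6294
Stratum 3 (≥ 60): n₁ = 78, n₀ = 70, n = 148; a·n₀/n = 44·70/148 = 20.8108; c·n₁/n = 5·78/148 = 2.6351
RR_MH = (127.6650 + 48.9649 + 20.8108) / (107.2340 + 18.6294 + 2.6351) = 197.4407 / 128.4985 = 1.53652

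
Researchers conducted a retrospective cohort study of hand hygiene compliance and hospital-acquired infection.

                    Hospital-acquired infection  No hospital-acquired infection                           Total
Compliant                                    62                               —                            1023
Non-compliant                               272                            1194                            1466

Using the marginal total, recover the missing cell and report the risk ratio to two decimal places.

The missing cell is in the exposed row: 1023 − 62 = 961.
So a = 62, b = 961, c = 272, d = 1194.
RR = [a/(a+b)] / [c/(c+d)] = (62/1023) / (272/1466) = 0.06061/0.18554 = 0.32665

0.33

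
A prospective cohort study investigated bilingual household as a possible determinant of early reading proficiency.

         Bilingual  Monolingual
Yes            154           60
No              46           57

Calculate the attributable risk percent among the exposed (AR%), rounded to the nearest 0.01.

33.40

Reading the table with exposure as columns: a = 154 (Bilingual, case), b = 46 (Bilingual, non-case), c = 60 (Monolingual, case), d = 57.
Risk in exposed = 154/200 = 0.77000; risk in unexposed = 60/117 = 0.51282.
RR = 0.77000/0.51282 = 1.50150
AR% = (RR − 1)/RR × 100 = (1.50150 − 1)/1.50150 × 100 = 33.3999%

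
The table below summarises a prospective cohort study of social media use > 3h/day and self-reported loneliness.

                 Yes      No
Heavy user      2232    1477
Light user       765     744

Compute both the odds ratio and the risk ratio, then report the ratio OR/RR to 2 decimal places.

Cells: a = 2232, b = 1477, c = 765, d = 744.
OR = (2232·744)/(1477·765) = 1660608/1129905 = 1.46969
Risk in exposed = 2232/3709 = 0.60178; risk in unexposed = 765/1509 = 0.50696; RR = 1.18704
OR/RR = 1.46969 / 1.18704 = 1.23811
The outcome is not rare, so the OR lies further from 1 than the RR.

1.24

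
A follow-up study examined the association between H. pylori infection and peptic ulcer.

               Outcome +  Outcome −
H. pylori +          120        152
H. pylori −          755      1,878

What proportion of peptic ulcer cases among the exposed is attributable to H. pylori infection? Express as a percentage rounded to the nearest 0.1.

35.0

Cells: a = 120, b = 152, c = 755, d = 1878.
Risk in exposed = 120/272 = 0.44118; risk in unexposed = 755/2633 = 0.28675.
RR = 0.44118/0.28675 = 1.53857
AR% = (RR − 1)/RR × 100 = (1.53857 − 1)/1.53857 × 100 = 35.0044%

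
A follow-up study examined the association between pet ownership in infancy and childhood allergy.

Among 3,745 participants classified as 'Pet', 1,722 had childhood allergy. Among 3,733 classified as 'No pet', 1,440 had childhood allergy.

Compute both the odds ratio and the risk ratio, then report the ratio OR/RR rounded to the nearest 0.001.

From the description: a = 1722, b = 2023, c = 1440, d = 2293.
OR = (1722·2293)/(2023·1440) = 3948546/2913120 = 1.35544
Risk in exposed = 1722/3745 = 0.45981; risk in unexposed = 1440/3733 = 0.38575; RR = 1.19200
OR/RR = 1.35544 / 1.19200 = 1.13711
The outcome is not rare, so the OR lies further from 1 than the RR.

1.137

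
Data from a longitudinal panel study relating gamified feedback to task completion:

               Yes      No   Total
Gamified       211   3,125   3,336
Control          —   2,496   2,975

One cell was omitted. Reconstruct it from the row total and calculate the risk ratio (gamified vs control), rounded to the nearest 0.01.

0.39

The missing cell is in the unexposed row: 2975 − 2496 = 479.
So a = 211, b = 3125, c = 479, d = 2496.
RR = [a/(a+b)] / [c/(c+d)] = (211/3336) / (479/2975) = 0.06325/0.16101 = 0.39283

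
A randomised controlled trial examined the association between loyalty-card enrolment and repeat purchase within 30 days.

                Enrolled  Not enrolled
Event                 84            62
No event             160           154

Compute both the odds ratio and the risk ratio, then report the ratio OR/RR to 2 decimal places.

1.09

Reading the table with exposure as columns: a = 84 (Enrolled, case), b = 160 (Enrolled, non-case), c = 62 (Not enrolled, case), d = 154.
OR = (84·154)/(160·62) = 12936/9920 = 1.30403
Risk in exposed = 84/244 = 0.34426; risk in unexposed = 62/216 = 0.28704; RR = 1.19937
OR/RR = 1.30403 / 1.19937 = 1.08727
The outcome is not rare, so the OR lies further from 1 than the RR.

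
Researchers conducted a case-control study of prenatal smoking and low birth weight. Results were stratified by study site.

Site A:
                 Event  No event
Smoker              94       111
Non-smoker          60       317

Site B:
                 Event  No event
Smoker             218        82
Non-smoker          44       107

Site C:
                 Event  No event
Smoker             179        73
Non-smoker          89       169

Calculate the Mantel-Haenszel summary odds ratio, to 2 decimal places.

OR_MH = Σ(aᵢdᵢ/nᵢ) / Σ(bᵢcᵢ/nᵢ), where nᵢ is the stratum total.
Stratum 1 (Site A): n = 582; a·d/n = 94·317/582 = 51.1993; b·c/n = 111·60/582 = 11.4433
Stratum 2 (Site B): n = 451; a·d/n = 218·107/451 = 51.7206; b·c/n = 82·44/451 = 8.0000
Stratum 3 (Site C): n = 510; a·d/n = 179·169/510 = 59.3157; b·c/n = 73·89/510 = 12.7392
OR_MH = (51.1993 + 51.7206 + 59.3157) / (11.4433 + 8.0000 + 12.7392) = 162.2356 / 32.1825 = 5.04111

5.04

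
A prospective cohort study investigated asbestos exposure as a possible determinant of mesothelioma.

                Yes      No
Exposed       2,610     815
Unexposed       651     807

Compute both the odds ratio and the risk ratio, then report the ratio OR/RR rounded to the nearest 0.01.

2.33

Cells: a = 2610, b = 815, c = 651, d = 807.
OR = (2610·807)/(815·651) = 2106270/530565 = 3.96986
Risk in exposed = 2610/3425 = 0.76204; risk in unexposed = 651/1458 = 0.44650; RR = 1.70670
OR/RR = 3.96986 / 1.70670 = 2.32605
The outcome is not rare, so the OR lies further from 1 than the RR.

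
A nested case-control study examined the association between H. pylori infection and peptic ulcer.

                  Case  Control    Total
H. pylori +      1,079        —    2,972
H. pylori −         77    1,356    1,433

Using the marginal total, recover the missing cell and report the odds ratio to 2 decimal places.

The missing cell is in the exposed row: 2972 − 1079 = 1893.
So a = 1079, b = 1893, c = 77, d = 1356.
OR = (a·d)/(b·c) = (1079 × 1356) / (1893 × 77) = 1463124 / 145761 = 10.03783

10.04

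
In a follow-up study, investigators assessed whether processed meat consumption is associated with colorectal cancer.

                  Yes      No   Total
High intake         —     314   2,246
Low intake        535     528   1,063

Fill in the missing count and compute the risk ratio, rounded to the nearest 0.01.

The missing cell is in the exposed row: 2246 − 314 = 1932.
So a = 1932, b = 314, c = 535, d = 528.
RR = [a/(a+b)] / [c/(c+d)] = (1932/2246) / (535/1063) = 0.86020/0.50329 = 1.70914

1.71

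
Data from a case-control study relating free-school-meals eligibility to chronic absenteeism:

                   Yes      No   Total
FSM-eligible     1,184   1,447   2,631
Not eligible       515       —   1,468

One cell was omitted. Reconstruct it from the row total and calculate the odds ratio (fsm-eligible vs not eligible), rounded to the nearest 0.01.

1.51

The missing cell is in the unexposed row: 1468 − 515 = 953.
So a = 1184, b = 1447, c = 515, d = 953.
OR = (a·d)/(b·c) = (1184 × 953) / (1447 × 515) = 1128352 / 745205 = 1.51415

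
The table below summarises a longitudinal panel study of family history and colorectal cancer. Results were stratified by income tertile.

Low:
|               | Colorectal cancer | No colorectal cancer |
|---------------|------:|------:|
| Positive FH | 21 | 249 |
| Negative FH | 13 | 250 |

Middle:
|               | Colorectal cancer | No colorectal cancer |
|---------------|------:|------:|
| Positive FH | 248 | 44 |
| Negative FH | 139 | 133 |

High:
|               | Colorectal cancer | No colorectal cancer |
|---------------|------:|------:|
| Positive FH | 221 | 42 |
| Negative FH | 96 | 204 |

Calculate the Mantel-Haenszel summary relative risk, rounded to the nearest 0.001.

RR_MH = Σ(aᵢ·n₀ᵢ/nᵢ) / Σ(cᵢ·n₁ᵢ/nᵢ), with n₁ᵢ = aᵢ+bᵢ (exposed), n₀ᵢ = cᵢ+dᵢ (unexposed), nᵢ = n₁ᵢ+n₀ᵢ.
Stratum 1 (Low): n₁ = 270, n₀ = 263, n = 533; a·n₀/n = 21·263/533 = 10.3621; c·n₁/n = 13·270/533 = 6.5854
Stratum 2 (Middle): n₁ = 292, n₀ = 272, n = 564; a·n₀/n = 248·272/564 = 119.6028; c·n₁/n = 139·292/564 = 71.9645
Stratum 3 (High): n₁ = 263, n₀ = 300, n = 563; a·n₀/n = 221·300/563 = 117.7620; c·n₁/n = 96·263/563 = 44.8455
RR_MH = (10.3621 + 119.6028 + 117.7620) / (6.5854 + 71.9645 + 44.8455) = 247.7269 / 123.3954 = 2.00759

2.008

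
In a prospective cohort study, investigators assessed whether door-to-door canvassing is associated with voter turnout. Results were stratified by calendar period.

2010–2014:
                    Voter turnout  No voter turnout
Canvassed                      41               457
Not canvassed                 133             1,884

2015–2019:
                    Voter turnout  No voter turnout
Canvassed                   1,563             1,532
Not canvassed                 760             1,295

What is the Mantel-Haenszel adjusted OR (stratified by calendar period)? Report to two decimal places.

OR_MH = Σ(aᵢdᵢ/nᵢ) / Σ(bᵢcᵢ/nᵢ), where nᵢ is the stratum total.
Stratum 1 (2010–2014): n = 2515; a·d/n = 41·1884/2515 = 30.7133; b·c/n = 457·133/2515 = 24.1674
Stratum 2 (2015–2019): n = 5150; a·d/n = 1563·1295/5150 = 393.0262; b·c/n = 1532·760/5150 = 226.0816
OR_MH = (30.7133 + 393.0262) / (24.1674 + 226.0816) = 423.7395 / 250.2489 = 1.69327

1.69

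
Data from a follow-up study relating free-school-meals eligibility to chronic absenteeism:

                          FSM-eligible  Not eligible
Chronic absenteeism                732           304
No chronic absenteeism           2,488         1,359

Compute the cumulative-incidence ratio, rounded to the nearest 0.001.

1.244

Reading the table with exposure as columns: a = 732 (FSM-eligible, case), b = 2488 (FSM-eligible, non-case), c = 304 (Not eligible, case), d = 1359.
Risk in exposed = 732/3220 = 0.22733; risk in unexposed = 304/1663 = 0.18280.
RR = 0.22733 / 0.18280 = 1.24358
The risk among the exposed is 1.24 times that among the unexposed.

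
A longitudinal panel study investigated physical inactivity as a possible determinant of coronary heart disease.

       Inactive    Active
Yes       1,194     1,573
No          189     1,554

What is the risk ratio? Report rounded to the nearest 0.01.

Reading the table with exposure as columns: a = 1194 (Inactive, case), b = 189 (Inactive, non-case), c = 1573 (Active, case), d = 1554.
Risk in exposed = 1194/1383 = 0.86334; risk in unexposed = 1573/3127 = 0.50304.
RR = 0.86334 / 0.50304 = 1.71625
The risk among the exposed is 1.72 times that among the unexposed.

1.72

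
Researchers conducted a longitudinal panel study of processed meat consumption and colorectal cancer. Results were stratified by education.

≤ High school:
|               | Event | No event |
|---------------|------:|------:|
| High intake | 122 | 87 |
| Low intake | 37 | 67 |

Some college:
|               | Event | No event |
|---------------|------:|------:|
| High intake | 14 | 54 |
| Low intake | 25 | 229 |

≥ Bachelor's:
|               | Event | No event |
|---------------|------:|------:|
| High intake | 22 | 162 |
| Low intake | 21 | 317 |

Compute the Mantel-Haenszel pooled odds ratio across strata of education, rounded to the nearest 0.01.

2.35

OR_MH = Σ(aᵢdᵢ/nᵢ) / Σ(bᵢcᵢ/nᵢ), where nᵢ is the stratum total.
Stratum 1 (≤ High school): n = 313; a·d/n = 122·67/313 = 26.1150; b·c/n = 87·37/313 = 10.2843
Stratum 2 (Some college): n = 322; a·d/n = 14·229/322 = 9.9565; b·c/n = 54·25/322 = 4.1925
Stratum 3 (≥ Bachelor's): n = 522; a·d/n = 22·317/522 = 13.3602; b·c/n = 162·21/522 = 6.5172
OR_MH = (26.1150 + 9.9565 + 13.3602) / (10.2843 + 4.1925 + 6.5172) = 49.4317 / 20.9941 = 2.35455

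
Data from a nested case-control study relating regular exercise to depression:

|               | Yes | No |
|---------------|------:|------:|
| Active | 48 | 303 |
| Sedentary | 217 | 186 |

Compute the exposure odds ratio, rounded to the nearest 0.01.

Cells: a = 48, b = 303, c = 217, d = 186.
OR = (a·d)/(b·c) = (48 × 186) / (303 × 217) = 8928 / 65751 = 0.13579
Exposure is associated with lower odds of depression (OR = 0.14 < 1).

0.14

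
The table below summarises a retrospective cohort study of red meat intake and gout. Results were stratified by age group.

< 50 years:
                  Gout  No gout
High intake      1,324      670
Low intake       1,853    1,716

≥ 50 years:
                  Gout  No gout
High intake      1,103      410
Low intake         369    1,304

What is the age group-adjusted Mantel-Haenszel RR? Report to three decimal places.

RR_MH = Σ(aᵢ·n₀ᵢ/nᵢ) / Σ(cᵢ·n₁ᵢ/nᵢ), with n₁ᵢ = aᵢ+bᵢ (exposed), n₀ᵢ = cᵢ+dᵢ (unexposed), nᵢ = n₁ᵢ+n₀ᵢ.
Stratum 1 (< 50 years): n₁ = 1994, n₀ = 3569, n = 5563; a·n₀/n = 1324·3569/5563 = 849.4258; c·n₁/n = 1853·1994/5563 = 664.1887
Stratum 2 (≥ 50 years): n₁ = 1513, n₀ = 1673, n = 3186; a·n₀/n = 1103·1673/3186 = 579.1962; c·n₁/n = 369·1513/3186 = 175.2345
RR_MH = (849.4258 + 579.1962) / (664.1887 + 175.2345) = 1428.6220 / 839.4232 = 1.70191

1.702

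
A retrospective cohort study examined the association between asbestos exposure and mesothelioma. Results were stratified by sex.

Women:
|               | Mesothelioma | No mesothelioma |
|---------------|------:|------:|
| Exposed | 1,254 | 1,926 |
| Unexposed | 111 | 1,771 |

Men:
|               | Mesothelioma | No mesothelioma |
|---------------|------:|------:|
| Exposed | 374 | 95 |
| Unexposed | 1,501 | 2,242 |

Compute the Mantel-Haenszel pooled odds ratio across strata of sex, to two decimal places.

OR_MH = Σ(aᵢdᵢ/nᵢ) / Σ(bᵢcᵢ/nᵢ), where nᵢ is the stratum total.
Stratum 1 (Women): n = 5062; a·d/n = 1254·1771/5062 = 438.7266; b·c/n = 1926·111/5062 = 42.2335
Stratum 2 (Men): n = 4212; a·d/n = 374·2242/4212 = 199.0760; b·c/n = 95·1501/4212 = 33.8545
OR_MH = (438.7266 + 199.0760) / (42.2335 + 33.8545) = 637.8026 / 76.0880 = 8.38244

8.38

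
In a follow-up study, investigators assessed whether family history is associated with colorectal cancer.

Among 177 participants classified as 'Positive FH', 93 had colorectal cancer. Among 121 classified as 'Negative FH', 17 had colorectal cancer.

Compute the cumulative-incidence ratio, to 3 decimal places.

From the description: a = 93, b = 84, c = 17, d = 104.
Risk in exposed = 93/177 = 0.52542; risk in unexposed = 17/121 = 0.14050.
RR = 0.52542 / 0.14050 = 3.73978
The risk among the exposed is 3.74 times that among the unexposed.

3.740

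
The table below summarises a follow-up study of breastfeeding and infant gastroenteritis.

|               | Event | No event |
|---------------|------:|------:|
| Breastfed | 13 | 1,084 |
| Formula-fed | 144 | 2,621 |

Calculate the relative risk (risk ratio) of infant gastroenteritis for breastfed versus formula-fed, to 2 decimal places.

Cells: a = 13, b = 1084, c = 144, d = 2621.
Risk in exposed = 13/1097 = 0.01185; risk in unexposed = 144/2765 = 0.05208.
RR = 0.01185 / 0.05208 = 0.22755
The risk is 77% lower among the exposed than among the unexposed.

0.23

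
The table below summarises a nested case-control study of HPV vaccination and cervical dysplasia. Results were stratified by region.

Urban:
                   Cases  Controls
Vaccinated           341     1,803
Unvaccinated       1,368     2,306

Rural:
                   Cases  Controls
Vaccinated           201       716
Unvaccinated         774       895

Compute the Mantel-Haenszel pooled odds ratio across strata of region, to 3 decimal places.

0.321

OR_MH = Σ(aᵢdᵢ/nᵢ) / Σ(bᵢcᵢ/nᵢ), where nᵢ is the stratum total.
Stratum 1 (Urban): n = 5818; a·d/n = 341·2306/5818 = 135.1574; b·c/n = 1803·1368/5818 = 423.9436
Stratum 2 (Rural): n = 2586; a·d/n = 201·895/2586 = 69.5650; b·c/n = 716·774/2586 = 214.3016
OR_MH = (135.1574 + 69.5650) / (423.9436 + 214.3016) = 204.7224 / 638.2452 = 0.32076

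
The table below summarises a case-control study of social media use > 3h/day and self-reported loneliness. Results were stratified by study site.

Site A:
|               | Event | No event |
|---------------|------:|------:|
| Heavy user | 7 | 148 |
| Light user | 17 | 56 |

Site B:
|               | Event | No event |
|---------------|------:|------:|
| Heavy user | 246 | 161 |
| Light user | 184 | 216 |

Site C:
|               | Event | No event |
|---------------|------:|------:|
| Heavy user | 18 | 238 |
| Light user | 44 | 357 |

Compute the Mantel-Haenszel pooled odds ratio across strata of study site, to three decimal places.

1.215

OR_MH = Σ(aᵢdᵢ/nᵢ) / Σ(bᵢcᵢ/nᵢ), where nᵢ is the stratum total.
Stratum 1 (Site A): n = 228; a·d/n = 7·56/228 = 1.7193; b·c/n = 148·17/228 = 11.0351
Stratum 2 (Site B): n = 807; a·d/n = 246·216/807 = 65.8439; b·c/n = 161·184/807 = 36.7088
Stratum 3 (Site C): n = 657; a·d/n = 18·357/657 = 9.7808; b·c/n = 238·44/657 = 15.9391
OR_MH = (1.7193 + 65.8439 + 9.7808) / (11.0351 + 36.7088 + 15.9391) = 77.3440 / 63.6830 = 1.21452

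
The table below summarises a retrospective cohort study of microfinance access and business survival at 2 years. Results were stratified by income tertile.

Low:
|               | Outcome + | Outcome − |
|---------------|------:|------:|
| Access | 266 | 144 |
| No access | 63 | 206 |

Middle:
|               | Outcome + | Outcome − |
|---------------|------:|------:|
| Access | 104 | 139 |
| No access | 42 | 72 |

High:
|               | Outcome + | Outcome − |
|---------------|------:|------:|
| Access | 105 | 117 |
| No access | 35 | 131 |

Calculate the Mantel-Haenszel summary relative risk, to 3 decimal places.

2.118

RR_MH = Σ(aᵢ·n₀ᵢ/nᵢ) / Σ(cᵢ·n₁ᵢ/nᵢ), with n₁ᵢ = aᵢ+bᵢ (exposed), n₀ᵢ = cᵢ+dᵢ (unexposed), nᵢ = n₁ᵢ+n₀ᵢ.
Stratum 1 (Low): n₁ = 410, n₀ = 269, n = 679; a·n₀/n = 266·269/679 = 105.3814; c·n₁/n = 63·410/679 = 38.0412
Stratum 2 (Middle): n₁ = 243, n₀ = 114, n = 357; a·n₀/n = 104·114/357 = 33.2101; c·n₁/n = 42·243/357 = 28.5882
Stratum 3 (High): n₁ = 222, n₀ = 166, n = 388; a·n₀/n = 105·166/388 = 44.9227; c·n₁/n = 35·222/388 = 20.0258
RR_MH = (105.3814 + 33.2101 + 44.9227) / (38.0412 + 28.5882 + 20.0258) = 183.5142 / 86.6552 = 2.11775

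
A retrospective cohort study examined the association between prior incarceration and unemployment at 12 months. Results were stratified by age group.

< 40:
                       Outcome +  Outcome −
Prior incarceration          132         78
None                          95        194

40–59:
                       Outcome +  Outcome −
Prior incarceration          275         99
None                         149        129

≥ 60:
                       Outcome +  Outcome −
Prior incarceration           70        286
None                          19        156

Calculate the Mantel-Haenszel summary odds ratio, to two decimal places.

2.65

OR_MH = Σ(aᵢdᵢ/nᵢ) / Σ(bᵢcᵢ/nᵢ), where nᵢ is the stratum total.
Stratum 1 (< 40): n = 499; a·d/n = 132·194/499 = 51.3186; b·c/n = 78·95/499 = 14.8497
Stratum 2 (40–59): n = 652; a·d/n = 275·129/652 = 54.4095; b·c/n = 99·149/652 = 22.6242
Stratum 3 (≥ 60): n = 531; a·d/n = 70·156/531 = 20.5650; b·c/n = 286·19/531 = 10.2335
OR_MH = (51.3186 + 54.4095 + 20.5650) / (14.8497 + 22.6242 + 10.2335) = 126.2931 / 47.7075 = 2.64724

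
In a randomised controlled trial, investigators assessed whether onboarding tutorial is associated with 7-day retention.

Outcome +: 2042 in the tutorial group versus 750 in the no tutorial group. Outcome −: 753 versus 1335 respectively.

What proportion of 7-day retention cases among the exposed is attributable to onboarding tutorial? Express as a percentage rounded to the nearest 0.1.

50.8

From the description: a = 2042, b = 753, c = 750, d = 1335.
Risk in exposed = 2042/2795 = 0.73059; risk in unexposed = 750/2085 = 0.35971.
RR = 0.73059/0.35971 = 2.03104
AR% = (RR − 1)/RR × 100 = (2.03104 − 1)/2.03104 × 100 = 50.7642%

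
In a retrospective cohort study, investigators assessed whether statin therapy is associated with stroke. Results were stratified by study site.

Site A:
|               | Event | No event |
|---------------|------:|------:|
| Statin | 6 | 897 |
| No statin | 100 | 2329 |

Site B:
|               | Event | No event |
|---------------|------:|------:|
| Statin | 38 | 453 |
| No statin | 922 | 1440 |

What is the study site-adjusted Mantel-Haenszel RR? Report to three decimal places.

RR_MH = Σ(aᵢ·n₀ᵢ/nᵢ) / Σ(cᵢ·n₁ᵢ/nᵢ), with n₁ᵢ = aᵢ+bᵢ (exposed), n₀ᵢ = cᵢ+dᵢ (unexposed), nᵢ = n₁ᵢ+n₀ᵢ.
Stratum 1 (Site A): n₁ = 903, n₀ = 2429, n = 3332; a·n₀/n = 6·2429/3332 = 4.3739; c·n₁/n = 100·903/3332 = 27.1008
Stratum 2 (Site B): n₁ = 491, n₀ = 2362, n = 2853; a·n₀/n = 38·2362/2853 = 31.4602; c·n₁/n = 922·491/2853 = 158.6758
RR_MH = (4.3739 + 31.4602) / (27.1008 + 158.6758) = 35.8342 / 185.7766 = 0.19289

0.193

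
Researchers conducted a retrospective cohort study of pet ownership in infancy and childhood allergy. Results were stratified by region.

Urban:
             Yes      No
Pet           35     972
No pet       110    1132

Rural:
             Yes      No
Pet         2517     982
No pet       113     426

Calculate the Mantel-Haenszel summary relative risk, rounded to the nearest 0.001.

2.414

RR_MH = Σ(aᵢ·n₀ᵢ/nᵢ) / Σ(cᵢ·n₁ᵢ/nᵢ), with n₁ᵢ = aᵢ+bᵢ (exposed), n₀ᵢ = cᵢ+dᵢ (unexposed), nᵢ = n₁ᵢ+n₀ᵢ.
Stratum 1 (Urban): n₁ = 1007, n₀ = 1242, n = 2249; a·n₀/n = 35·1242/2249 = 19.3286; c·n₁/n = 110·1007/2249 = 49.2530
Stratum 2 (Rural): n₁ = 3499, n₀ = 539, n = 4038; a·n₀/n = 2517·539/4038 = 335.9740; c·n₁/n = 113·3499/4038 = 97.9165
RR_MH = (19.3286 + 335.9740) / (49.2530 + 97.9165) = 355.3026 / 147.1695 = 2.41424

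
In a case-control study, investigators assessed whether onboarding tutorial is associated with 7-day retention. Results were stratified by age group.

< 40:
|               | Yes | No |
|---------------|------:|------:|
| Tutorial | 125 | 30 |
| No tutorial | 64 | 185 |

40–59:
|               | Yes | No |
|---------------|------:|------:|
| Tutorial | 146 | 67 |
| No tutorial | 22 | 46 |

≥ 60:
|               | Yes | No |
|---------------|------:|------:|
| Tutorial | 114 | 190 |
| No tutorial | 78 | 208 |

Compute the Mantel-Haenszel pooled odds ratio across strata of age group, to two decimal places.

OR_MH = Σ(aᵢdᵢ/nᵢ) / Σ(bᵢcᵢ/nᵢ), where nᵢ is the stratum total.
Stratum 1 (< 40): n = 404; a·d/n = 125·185/404 = 57.2401; b·c/n = 30·64/404 = 4.7525
Stratum 2 (40–59): n = 281; a·d/n = 146·46/281 = 23.9004; b·c/n = 67·22/281 = 5.2456
Stratum 3 (≥ 60): n = 590; a·d/n = 114·208/590 = 40.1898; b·c/n = 190·78/590 = 25.1186
OR_MH = (57.2401 + 23.9004 + 40.1898) / (4.7525 + 5.2456 + 25.1186) = 121.3303 / 35.1167 = 3.45506

3.46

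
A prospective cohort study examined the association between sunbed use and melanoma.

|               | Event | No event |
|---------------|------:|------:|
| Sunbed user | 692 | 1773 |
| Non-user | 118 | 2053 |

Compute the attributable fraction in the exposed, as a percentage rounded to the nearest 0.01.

Cells: a = 692, b = 1773, c = 118, d = 2053.
Risk in exposed = 692/2465 = 0.28073; risk in unexposed = 118/2171 = 0.05435.
RR = 0.28073/0.05435 = 5.16496
AR% = (RR − 1)/RR × 100 = (5.16496 − 1)/5.16496 × 100 = 80.6388%

80.64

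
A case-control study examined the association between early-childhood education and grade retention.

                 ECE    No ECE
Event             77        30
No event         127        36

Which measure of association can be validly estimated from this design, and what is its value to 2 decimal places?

Reading the table with exposure as columns: a = 77 (ECE, case), b = 127 (ECE, non-case), c = 30 (No ECE, case), d = 36.
This is a case-control study: participants were sampled on outcome status, so risks in the source population cannot be estimated directly — relative risk is not valid here. The odds ratio is the appropriate measure.
OR = (a·d)/(b·c) = (77 × 36) / (127 × 30) = 2772 / 3810 = 0.72756

0.73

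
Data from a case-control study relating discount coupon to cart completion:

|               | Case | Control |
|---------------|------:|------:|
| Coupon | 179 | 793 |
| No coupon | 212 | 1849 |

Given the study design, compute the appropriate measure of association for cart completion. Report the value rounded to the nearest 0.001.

1.969

Cells: a = 179, b = 793, c = 212, d = 1849.
This is a case-control study: participants were sampled on outcome status, so risks in the source population cannot be estimated directly — relative risk is not valid here. The odds ratio is the appropriate measure.
OR = (a·d)/(b·c) = (179 × 1849) / (793 × 212) = 330971 / 168116 = 1.96871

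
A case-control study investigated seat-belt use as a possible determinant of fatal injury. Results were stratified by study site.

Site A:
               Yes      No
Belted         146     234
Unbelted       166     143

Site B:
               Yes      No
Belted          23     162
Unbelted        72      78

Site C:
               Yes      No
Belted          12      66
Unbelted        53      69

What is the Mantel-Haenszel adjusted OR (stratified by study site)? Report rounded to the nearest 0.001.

OR_MH = Σ(aᵢdᵢ/nᵢ) / Σ(bᵢcᵢ/nᵢ), where nᵢ is the stratum total.
Stratum 1 (Site A): n = 689; a·d/n = 146·143/689 = 30.3019; b·c/n = 234·166/689 = 56.3774
Stratum 2 (Site B): n = 335; a·d/n = 23·78/335 = 5.3552; b·c/n = 162·72/335 = 34.8179
Stratum 3 (Site C): n = 200; a·d/n = 12·69/200 = 4.1400; b·c/n = 66·53/200 = 17.4900
OR_MH = (30.3019 + 5.3552 + 4.1400) / (56.3774 + 34.8179 + 17.4900) = 39.7971 / 108.6853 = 0.36617

0.366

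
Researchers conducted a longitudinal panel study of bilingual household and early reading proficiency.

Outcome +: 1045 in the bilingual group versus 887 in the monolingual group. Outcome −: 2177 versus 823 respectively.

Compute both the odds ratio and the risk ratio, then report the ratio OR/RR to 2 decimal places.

From the description: a = 1045, b = 2177, c = 887, d = 823.
OR = (1045·823)/(2177·887) = 860035/1930999 = 0.44538
Risk in exposed = 1045/3222 = 0.32433; risk in unexposed = 887/1710 = 0.51871; RR = 0.62526
OR/RR = 0.44538 / 0.62526 = 0.71231
The outcome is not rare, so the OR lies further from 1 than the RR.

0.71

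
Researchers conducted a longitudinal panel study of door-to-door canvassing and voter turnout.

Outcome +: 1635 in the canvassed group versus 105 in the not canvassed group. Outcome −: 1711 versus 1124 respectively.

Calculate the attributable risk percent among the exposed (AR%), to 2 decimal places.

From the description: a = 1635, b = 1711, c = 105, d = 1124.
Risk in exposed = 1635/3346 = 0.48864; risk in unexposed = 105/1229 = 0.08544.
RR = 0.48864/0.08544 = 5.71945
AR% = (RR − 1)/RR × 100 = (5.71945 − 1)/5.71945 × 100 = 82.5158%

82.52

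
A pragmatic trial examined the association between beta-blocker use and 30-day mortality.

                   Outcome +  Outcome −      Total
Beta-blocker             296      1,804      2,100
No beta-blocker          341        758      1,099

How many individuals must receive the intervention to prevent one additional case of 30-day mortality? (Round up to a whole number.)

6

Risk in treated group = 296/2100 = 0.14095; risk in control = 341/1099 = 0.31028.
Absolute risk reduction = 0.31028 − 0.14095 = 0.16933
NNT = 1 / ARR = 1 / 0.16933 = 5.906 → round up → 6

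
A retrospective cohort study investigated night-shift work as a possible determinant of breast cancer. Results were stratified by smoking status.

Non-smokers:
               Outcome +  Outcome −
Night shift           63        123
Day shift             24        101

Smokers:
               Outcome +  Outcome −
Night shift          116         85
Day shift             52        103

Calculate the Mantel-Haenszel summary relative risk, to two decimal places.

1.73

RR_MH = Σ(aᵢ·n₀ᵢ/nᵢ) / Σ(cᵢ·n₁ᵢ/nᵢ), with n₁ᵢ = aᵢ+bᵢ (exposed), n₀ᵢ = cᵢ+dᵢ (unexposed), nᵢ = n₁ᵢ+n₀ᵢ.
Stratum 1 (Non-smokers): n₁ = 186, n₀ = 125, n = 311; a·n₀/n = 63·125/311 = 25.3215; c·n₁/n = 24·186/311 = 14.3537
Stratum 2 (Smokers): n₁ = 201, n₀ = 155, n = 356; a·n₀/n = 116·155/356 = 50.5056; c·n₁/n = 52·201/356 = 29.3596
RR_MH = (25.3215 + 50.5056) / (14.3537 + 29.3596) = 75.8272 / 43.7132 = 1.73465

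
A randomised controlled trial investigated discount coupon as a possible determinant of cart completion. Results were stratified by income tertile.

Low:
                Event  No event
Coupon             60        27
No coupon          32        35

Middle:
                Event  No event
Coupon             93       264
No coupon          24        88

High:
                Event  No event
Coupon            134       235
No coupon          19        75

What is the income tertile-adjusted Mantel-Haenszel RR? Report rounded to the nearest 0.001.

RR_MH = Σ(aᵢ·n₀ᵢ/nᵢ) / Σ(cᵢ·n₁ᵢ/nᵢ), with n₁ᵢ = aᵢ+bᵢ (exposed), n₀ᵢ = cᵢ+dᵢ (unexposed), nᵢ = n₁ᵢ+n₀ᵢ.
Stratum 1 (Low): n₁ = 87, n₀ = 67, n = 154; a·n₀/n = 60·67/154 = 26.1039; c·n₁/n = 32·87/154 = 18.0779
Stratum 2 (Middle): n₁ = 357, n₀ = 112, n = 469; a·n₀/n = 93·112/469 = 22.2090; c·n₁/n = 24·357/469 = 18.2687
Stratum 3 (High): n₁ = 369, n₀ = 94, n = 463; a·n₀/n = 134·94/463 = 27.2052; c·n₁/n = 19·369/463 = 15.1425
RR_MH = (26.1039 + 22.2090 + 27.2052) / (18.0779 + 18.2687 + 15.1425) = 75.5180 / 51.4891 = 1.46668

1.467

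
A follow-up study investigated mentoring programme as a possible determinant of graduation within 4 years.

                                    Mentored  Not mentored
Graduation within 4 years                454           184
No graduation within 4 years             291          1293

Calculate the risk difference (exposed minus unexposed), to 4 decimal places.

Reading the table with exposure as columns: a = 454 (Mentored, case), b = 291 (Mentored, non-case), c = 184 (Not mentored, case), d = 1293.
Risk in exposed = 454/745 = 0.609396; risk in unexposed = 184/1477 = 0.124577.
Risk difference = 0.609396 − 0.124577 = 0.484819

0.4848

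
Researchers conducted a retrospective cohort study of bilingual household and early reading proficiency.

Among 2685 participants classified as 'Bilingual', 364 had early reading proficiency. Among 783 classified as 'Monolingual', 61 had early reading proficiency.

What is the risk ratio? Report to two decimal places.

From the description: a = 364, b = 2321, c = 61, d = 722.
Risk in exposed = 364/2685 = 0.13557; risk in unexposed = 61/783 = 0.07791.
RR = 0.13557 / 0.07791 = 1.74016
The risk among the exposed is 1.74 times that among the unexposed.

1.74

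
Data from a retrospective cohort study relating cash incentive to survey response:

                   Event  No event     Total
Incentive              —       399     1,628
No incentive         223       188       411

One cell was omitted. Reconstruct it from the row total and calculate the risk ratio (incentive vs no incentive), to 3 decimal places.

1.391

The missing cell is in the exposed row: 1628 − 399 = 1229.
So a = 1229, b = 399, c = 223, d = 188.
RR = [a/(a+b)] / [c/(c+d)] = (1229/1628) / (223/411) = 0.75491/0.54258 = 1.39134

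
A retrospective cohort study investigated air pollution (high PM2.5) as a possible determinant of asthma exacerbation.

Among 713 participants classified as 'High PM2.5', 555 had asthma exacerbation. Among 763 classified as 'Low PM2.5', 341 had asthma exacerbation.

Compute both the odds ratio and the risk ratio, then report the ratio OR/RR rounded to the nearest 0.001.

From the description: a = 555, b = 158, c = 341, d = 422.
OR = (555·422)/(158·341) = 234210/53878 = 4.34704
Risk in exposed = 555/713 = 0.77840; risk in unexposed = 341/763 = 0.44692; RR = 1.74170
OR/RR = 4.34704 / 1.74170 = 2.49586
The outcome is not rare, so the OR lies further from 1 than the RR.

2.496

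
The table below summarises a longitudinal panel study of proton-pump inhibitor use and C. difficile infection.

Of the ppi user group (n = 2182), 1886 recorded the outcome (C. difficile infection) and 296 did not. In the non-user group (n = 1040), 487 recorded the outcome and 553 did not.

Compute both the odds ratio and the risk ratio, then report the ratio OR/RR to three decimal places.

3.920

From the description: a = 1886, b = 296, c = 487, d = 553.
OR = (1886·553)/(296·487) = 1042958/144152 = 7.23513
Risk in exposed = 1886/2182 = 0.86434; risk in unexposed = 487/1040 = 0.46827; RR = 1.84583
OR/RR = 7.23513 / 1.84583 = 3.91972
The outcome is not rare, so the OR lies further from 1 than the RR.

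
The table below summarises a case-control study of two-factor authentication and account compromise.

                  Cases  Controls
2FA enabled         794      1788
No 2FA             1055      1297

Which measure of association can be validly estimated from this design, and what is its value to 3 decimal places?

0.546

Cells: a = 794, b = 1788, c = 1055, d = 1297.
This is a case-control study: participants were sampled on outcome status, so risks in the source population cannot be estimated directly — relative risk is not valid here. The odds ratio is the appropriate measure.
OR = (a·d)/(b·c) = (794 × 1297) / (1788 × 1055) = 1029818 / 1886340 = 0.54593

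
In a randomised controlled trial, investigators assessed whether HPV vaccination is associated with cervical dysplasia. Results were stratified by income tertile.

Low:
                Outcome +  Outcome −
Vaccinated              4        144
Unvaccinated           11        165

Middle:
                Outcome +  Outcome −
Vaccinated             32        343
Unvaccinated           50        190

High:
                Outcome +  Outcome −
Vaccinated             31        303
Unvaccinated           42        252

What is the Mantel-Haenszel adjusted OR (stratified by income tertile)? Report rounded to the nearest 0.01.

0.46

OR_MH = Σ(aᵢdᵢ/nᵢ) / Σ(bᵢcᵢ/nᵢ), where nᵢ is the stratum total.
Stratum 1 (Low): n = 324; a·d/n = 4·165/324 = 2.0370; b·c/n = 144·11/324 = 4.8889
Stratum 2 (Middle): n = 615; a·d/n = 32·190/615 = 9.8862; b·c/n = 343·50/615 = 27.8862
Stratum 3 (High): n = 628; a·d/n = 31·252/628 = 12.4395; b·c/n = 303·42/628 = 20.2643
OR_MH = (2.0370 + 9.8862 + 12.4395) / (4.8889 + 27.8862 + 20.2643) = 24.3627 / 53.0394 = 0.45933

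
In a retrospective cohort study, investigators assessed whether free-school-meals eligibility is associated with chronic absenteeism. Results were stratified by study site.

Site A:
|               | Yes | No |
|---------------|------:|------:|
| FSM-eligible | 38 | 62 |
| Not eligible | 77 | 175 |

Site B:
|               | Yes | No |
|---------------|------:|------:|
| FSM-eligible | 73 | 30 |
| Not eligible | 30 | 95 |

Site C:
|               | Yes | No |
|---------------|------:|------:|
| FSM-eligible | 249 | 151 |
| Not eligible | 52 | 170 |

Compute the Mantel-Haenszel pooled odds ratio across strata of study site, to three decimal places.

3.895

OR_MH = Σ(aᵢdᵢ/nᵢ) / Σ(bᵢcᵢ/nᵢ), where nᵢ is the stratum total.
Stratum 1 (Site A): n = 352; a·d/n = 38·175/352 = 18.8920; b·c/n = 62·77/352 = 13.5625
Stratum 2 (Site B): n = 228; a·d/n = 73·95/228 = 30.4167; b·c/n = 30·30/228 = 3.9474
Stratum 3 (Site C): n = 622; a·d/n = 249·170/622 = 68.0547; b·c/n = 151·52/622 = 12.6238
OR_MH = (18.8920 + 30.4167 + 68.0547) / (13.5625 + 3.9474 + 12.6238) = 117.3634 / 30.1337 = 3.89476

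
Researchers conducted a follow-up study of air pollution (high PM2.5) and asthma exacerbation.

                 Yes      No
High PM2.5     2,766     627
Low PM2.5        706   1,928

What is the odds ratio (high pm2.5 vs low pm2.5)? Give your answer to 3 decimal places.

Cells: a = 2766, b = 627, c = 706, d = 1928.
OR = (a·d)/(b·c) = (2766 × 1928) / (627 × 706) = 5332848 / 442662 = 12.04722
The odds of asthma exacerbation are about 12.05 times as high in the high pm2.5 group.

12.047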